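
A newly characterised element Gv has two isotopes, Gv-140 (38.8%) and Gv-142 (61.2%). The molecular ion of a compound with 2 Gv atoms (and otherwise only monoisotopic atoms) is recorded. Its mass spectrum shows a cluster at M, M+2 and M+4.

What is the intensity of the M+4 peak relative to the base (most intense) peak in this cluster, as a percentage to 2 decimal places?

(0.388 + 0.612)^2 gives M 0.1505, M+2 0.4749, M+4 0.3745; the largest is M+2.
P(M+2) = C(2,1) × 0.388^1 × 0.612^1 = 2 × 0.3880 × 0.6120 = 0.474912 (base)
P(M+4) = C(2,2) × 0.388^0 × 0.612^2 = 1 × 1.0000 × 0.374544 = 0.374544
Relative intensity = 0.374544 / 0.474912 × 100 = 78.87

78.87%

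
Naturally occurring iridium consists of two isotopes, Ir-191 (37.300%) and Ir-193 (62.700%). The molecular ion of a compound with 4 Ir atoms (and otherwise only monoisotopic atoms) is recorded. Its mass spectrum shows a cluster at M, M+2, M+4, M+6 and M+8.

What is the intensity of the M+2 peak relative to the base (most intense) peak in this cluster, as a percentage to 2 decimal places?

35.39%

Binomial terms of (0.37300 + 0.62700)^4: M 0.0194, M+2 0.1302, M+4 0.3282, M+6 0.3678, M+8 0.1546 → M+6 is the base peak.
P(M+6) = C(4,3) × 0.37300^1 × 0.62700^3 = 4 × 0.3730 × 0.24649188 = 0.367766 (base)
P(M+2) = C(4,1) × 0.37300^3 × 0.62700^1 = 4 × 0.05189512 × 0.6270 = 0.130153
Relative intensity = 0.130153 / 0.367766 × 100 = 35.39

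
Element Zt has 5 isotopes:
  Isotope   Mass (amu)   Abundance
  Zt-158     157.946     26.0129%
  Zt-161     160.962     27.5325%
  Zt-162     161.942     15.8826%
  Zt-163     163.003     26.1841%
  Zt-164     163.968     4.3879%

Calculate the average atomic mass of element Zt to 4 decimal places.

The abundance-weighted mean is 0.260129 × 157.946 + 0.275325 × 160.962 + 0.158826 × 161.942 + 0.261841 × 163.003 + 0.043879 × 163.968
= 41.08634 + 44.31686 + 25.72060 + 42.68087 + 7.19475 = 160.99942 amu

160.9994 amu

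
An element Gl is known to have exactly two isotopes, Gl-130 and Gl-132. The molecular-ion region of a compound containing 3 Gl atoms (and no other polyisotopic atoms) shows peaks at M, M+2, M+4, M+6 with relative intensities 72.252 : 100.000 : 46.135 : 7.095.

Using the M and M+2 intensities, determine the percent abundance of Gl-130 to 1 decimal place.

If p is the fraction of Gl that is Gl-130, then I(M+2)/I(M) = [C(3,1)·p^2·(1−p)] / p^3 = 3·(1−p)/p = 100.000/72.252 = 1.3840
(1−p)/p = 1.3840/3 = 0.4613  ⇒  p = 1/(1 + 0.4613) = 0.6843
Gl-130: 68.4%, Gl-132: 31.6%.

68.4%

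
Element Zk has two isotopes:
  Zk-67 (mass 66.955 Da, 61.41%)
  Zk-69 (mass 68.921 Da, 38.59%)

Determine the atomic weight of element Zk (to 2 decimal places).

Ar = Σ fᵢ·mᵢ = 0.6141 × 66.955 + 0.3859 × 68.921
= 41.1171 + 26.5966 = 67.7137 Da

67.71 Da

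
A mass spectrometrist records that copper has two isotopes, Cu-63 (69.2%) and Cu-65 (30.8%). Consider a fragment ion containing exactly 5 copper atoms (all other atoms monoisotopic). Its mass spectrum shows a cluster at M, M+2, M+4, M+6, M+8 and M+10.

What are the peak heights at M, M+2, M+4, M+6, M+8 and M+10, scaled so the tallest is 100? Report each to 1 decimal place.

44.9 : 100.0 : 89.0 : 39.6 : 8.8 : 0.8

Each Cu atom is independently Cu-63 (p = 0.692) or Cu-65 (q = 0.308); the cluster is the binomial expansion (p + q)^5.
P(M) = 0.692^5 = 0.158683
P(M+2) = 5 × 0.692^4 × 0.308^1 = 0.353139
P(M+4) = 10 × 0.692^3 × 0.308^2 = 0.314355
P(M+6) = 10 × 0.692^2 × 0.308^3 = 0.139915
P(M+8) = 5 × 0.692^1 × 0.308^4 = 0.031137
P(M+10) = 0.308^5 = 0.002772
The M+2 peak is largest (0.353139); scaling to 100 gives 44.9 : 100.0 : 89.0 : 39.6 : 8.8 : 0.8.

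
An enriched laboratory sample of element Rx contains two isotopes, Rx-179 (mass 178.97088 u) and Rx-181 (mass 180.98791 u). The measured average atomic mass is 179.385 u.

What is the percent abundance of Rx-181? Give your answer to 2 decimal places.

With x = fraction of Rx-179 (so Rx-181 is 1 − x):
178.97088·x + 180.98791·(1 − x) = 179.385
(178.97088 − 180.98791)·x = 179.385 − 180.98791
x = -1.60291 / -2.01703 = 0.79469 → 79.47% Rx-179, 20.53% Rx-181.

20.53%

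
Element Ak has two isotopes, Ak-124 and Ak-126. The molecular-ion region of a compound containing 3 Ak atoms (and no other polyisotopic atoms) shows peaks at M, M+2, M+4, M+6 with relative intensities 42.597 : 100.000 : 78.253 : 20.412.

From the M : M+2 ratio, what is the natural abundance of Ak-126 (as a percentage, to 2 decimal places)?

43.90%

Write p for the Ak-124 fraction. I(M+2)/I(M) = [C(3,1)·p^2·(1−p)] / p^3 = 3·(1−p)/p = 100.000/42.597 = 2.3476
(1−p)/p = 2.3476/3 = 0.7825  ⇒  p = 1/(1 + 0.7825) = 0.5610
Ak-124: 56.10%, Ak-126: 43.90%.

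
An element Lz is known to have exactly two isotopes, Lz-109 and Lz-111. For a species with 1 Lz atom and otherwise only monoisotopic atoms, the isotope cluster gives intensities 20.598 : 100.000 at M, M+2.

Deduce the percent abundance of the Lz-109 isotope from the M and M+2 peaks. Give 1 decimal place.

17.1%

If p is the fraction of Lz that is Lz-109, then I(M+2)/I(M) = [C(1,1)·p^0·(1−p)] / p^1 = 1·(1−p)/p = 100.000/20.598 = 4.8548
(1−p)/p = 4.8548/1 = 4.8548  ⇒  p = 1/(1 + 4.8548) = 0.1708
Lz-109: 17.1%, Lz-111: 82.9%.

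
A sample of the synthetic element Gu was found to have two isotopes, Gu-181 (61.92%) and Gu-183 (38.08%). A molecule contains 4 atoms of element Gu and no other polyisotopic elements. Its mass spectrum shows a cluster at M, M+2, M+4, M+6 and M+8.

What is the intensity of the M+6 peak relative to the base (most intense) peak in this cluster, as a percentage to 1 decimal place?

37.8%

Binomial terms of (0.6192 + 0.3808)^4: M 0.1470, M+2 0.3616, M+4 0.3336, M+6 0.1368, M+8 0.0210 → M+2 is the base peak.
P(M+2) = C(4,1) × 0.6192^3 × 0.3808^1 = 4 × 0.23740663 × 0.3808 = 0.361618 (base)
P(M+6) = C(4,3) × 0.6192^1 × 0.3808^3 = 4 × 0.6192 × 0.05521929 = 0.136767
Relative intensity = 0.136767 / 0.361618 × 100 = 37.8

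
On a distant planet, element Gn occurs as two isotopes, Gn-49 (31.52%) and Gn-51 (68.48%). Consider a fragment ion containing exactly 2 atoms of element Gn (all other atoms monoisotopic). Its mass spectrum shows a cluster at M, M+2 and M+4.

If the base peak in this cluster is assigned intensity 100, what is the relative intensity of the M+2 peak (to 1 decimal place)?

92.1

(0.3152 + 0.6848)^2 gives M 0.0994, M+2 0.4317, M+4 0.4690; the largest is M+4.
P(M+4) = C(2,2) × 0.3152^0 × 0.6848^2 = 1 × 1.0000 × 0.46895104 = 0.468951 (base)
P(M+2) = C(2,1) × 0.3152^1 × 0.6848^1 = 2 × 0.3152 × 0.6848 = 0.431698
Relative intensity = 0.431698 / 0.468951 × 100 = 92.1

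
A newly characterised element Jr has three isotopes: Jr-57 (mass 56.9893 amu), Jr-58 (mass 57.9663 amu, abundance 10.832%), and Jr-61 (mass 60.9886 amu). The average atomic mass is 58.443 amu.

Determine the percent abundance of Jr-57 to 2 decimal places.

The remaining 89.168% is split between Jr-57 (fraction x) and Jr-61 (fraction 0.89168 − x).
Substituting: 56.9893x + 60.9886(0.89168 − x) = 52.164090384
(56.9893 − 60.9886)x = -2.218224464  ⇒  x = 0.55465, y = 0.33703
Jr-57: 55.47%, Jr-61: 33.70%.

55.47%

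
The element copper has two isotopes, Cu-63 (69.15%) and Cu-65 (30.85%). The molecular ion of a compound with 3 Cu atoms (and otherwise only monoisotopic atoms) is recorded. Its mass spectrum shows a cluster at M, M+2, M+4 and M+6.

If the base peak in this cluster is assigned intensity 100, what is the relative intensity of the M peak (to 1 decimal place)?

74.7

Binomial terms of (0.6915 + 0.3085)^3: M 0.3307, M+2 0.4425, M+4 0.1974, M+6 0.0294 → M+2 is the base peak.
P(M+2) = C(3,1) × 0.6915^2 × 0.3085^1 = 3 × 0.47817225 × 0.3085 = 0.442548 (base)
P(M) = C(3,0) × 0.6915^3 × 0.3085^0 = 1 × 0.33065611 × 1.0000 = 0.330656
Relative intensity = 0.330656 / 0.442548 × 100 = 74.7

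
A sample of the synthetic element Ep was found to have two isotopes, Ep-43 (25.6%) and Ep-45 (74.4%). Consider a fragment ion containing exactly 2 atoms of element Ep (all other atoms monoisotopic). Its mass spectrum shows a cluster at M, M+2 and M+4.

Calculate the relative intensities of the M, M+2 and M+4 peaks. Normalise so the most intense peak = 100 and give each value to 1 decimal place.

11.8 : 68.8 : 100.0

Expanding (0.256 + 0.744)^2:
P(M) = 0.256^2 = 0.065536
P(M+2) = 2 × 0.256^1 × 0.744^1 = 0.380928
P(M+4) = 0.744^2 = 0.553536
The M+4 peak is largest (0.553536); scaling to 100 gives 11.8 : 68.8 : 100.0.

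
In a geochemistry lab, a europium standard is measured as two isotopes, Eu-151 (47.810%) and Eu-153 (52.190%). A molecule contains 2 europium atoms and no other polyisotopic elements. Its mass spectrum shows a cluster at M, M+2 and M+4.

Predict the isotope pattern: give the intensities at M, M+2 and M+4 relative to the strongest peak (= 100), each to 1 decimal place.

Expanding (0.47810 + 0.52190)^2:
P(M) = 0.47810^2 = 0.228580
P(M+2) = 2 × 0.47810^1 × 0.52190^1 = 0.499041
P(M+4) = 0.52190^2 = 0.272380
The M+2 peak is largest (0.499041); scaling to 100 gives 45.8 : 100.0 : 54.6.

45.8 : 100.0 : 54.6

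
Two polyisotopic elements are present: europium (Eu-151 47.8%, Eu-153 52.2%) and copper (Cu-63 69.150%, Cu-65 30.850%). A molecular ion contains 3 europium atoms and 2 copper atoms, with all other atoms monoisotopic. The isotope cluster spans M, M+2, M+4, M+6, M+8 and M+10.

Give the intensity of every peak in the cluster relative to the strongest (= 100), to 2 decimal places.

14.93 : 62.22 : 100.00 : 76.82 : 27.97 : 3.87

Europium pattern (n=3): 0.10921535 : 0.35780594 : 0.39074206 : 0.14223665
Copper pattern (n=2): 0.47817225 : 0.4266555 : 0.09517225
Convolve the two distributions (both contribute in 2-u steps):
  M: 0.10921535×0.47817225 = 0.052224
  M+2: 0.10921535×0.4266555 + 0.35780594×0.47817225 = 0.217690
  M+4: 0.10921535×0.09517225 + 0.35780594×0.4266555 + 0.39074206×0.47817225 = 0.349896
  M+6: 0.35780594×0.09517225 + 0.39074206×0.4266555 + 0.14223665×0.47817225 = 0.268779
  M+8: 0.39074206×0.09517225 + 0.14223665×0.4266555 = 0.097874
  M+10: 0.14223665×0.09517225 = 0.013537
Scale to base peak (0.349896) = 100: 14.93 : 62.22 : 100.00 : 76.82 : 27.97 : 3.87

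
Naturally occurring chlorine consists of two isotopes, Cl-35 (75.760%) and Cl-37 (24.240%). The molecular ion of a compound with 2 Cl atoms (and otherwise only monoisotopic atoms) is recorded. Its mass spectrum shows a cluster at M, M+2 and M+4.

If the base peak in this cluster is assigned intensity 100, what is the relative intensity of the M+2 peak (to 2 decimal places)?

Binomial terms of (0.75760 + 0.24240)^2: M 0.5740, M+2 0.3673, M+4 0.0588 → M is the base peak.
P(M) = C(2,0) × 0.75760^2 × 0.24240^0 = 1 × 0.57395776 × 1.0000 = 0.573958 (base)
P(M+2) = C(2,1) × 0.75760^1 × 0.24240^1 = 2 × 0.7576 × 0.2424 = 0.367284
Relative intensity = 0.367284 / 0.573958 × 100 = 63.99

63.99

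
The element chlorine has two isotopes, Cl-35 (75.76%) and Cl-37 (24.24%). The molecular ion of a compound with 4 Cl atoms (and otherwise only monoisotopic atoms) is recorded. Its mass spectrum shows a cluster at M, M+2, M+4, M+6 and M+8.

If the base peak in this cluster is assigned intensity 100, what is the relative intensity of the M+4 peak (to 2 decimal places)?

(0.7576 + 0.2424)^4 gives M 0.3294, M+2 0.4216, M+4 0.2023, M+6 0.0432, M+8 0.0035; the largest is M+2.
P(M+2) = C(4,1) × 0.7576^3 × 0.2424^1 = 4 × 0.4348304 × 0.2424 = 0.421612 (base)
P(M+4) = C(4,2) × 0.7576^2 × 0.2424^2 = 6 × 0.57395776 × 0.05875776 = 0.202347
Relative intensity = 0.202347 / 0.421612 × 100 = 47.99

47.99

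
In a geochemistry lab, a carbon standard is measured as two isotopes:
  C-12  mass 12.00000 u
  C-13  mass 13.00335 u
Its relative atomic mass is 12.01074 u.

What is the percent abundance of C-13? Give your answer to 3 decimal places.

Writing the weighted mean with unknown fraction x of C-12:
12.00000·x + 13.00335·(1 − x) = 12.01074
(12.00000 − 13.00335)·x = 12.01074 − 13.00335
x = -0.99261 / -1.00335 = 0.98930 → 98.930% C-12, 1.070% C-13.

1.070%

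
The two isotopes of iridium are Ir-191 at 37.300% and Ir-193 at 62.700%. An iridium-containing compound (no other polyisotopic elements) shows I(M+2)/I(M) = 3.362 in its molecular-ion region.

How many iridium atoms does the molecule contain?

For n independent Ir atoms, I(M+2)/I(M) = n · (abundance Ir-193) / (abundance Ir-191) = n · 0.62700/0.37300.
n = 3.362 × 0.37300/0.62700 = 2.00 ≈ 2

2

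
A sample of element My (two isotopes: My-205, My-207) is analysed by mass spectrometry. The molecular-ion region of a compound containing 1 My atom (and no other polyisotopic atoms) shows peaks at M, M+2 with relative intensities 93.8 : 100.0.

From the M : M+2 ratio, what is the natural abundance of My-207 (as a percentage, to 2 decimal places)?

51.60%

Write p for the My-205 fraction. I(M+2)/I(M) = [C(1,1)·p^0·(1−p)] / p^1 = 1·(1−p)/p = 100.0/93.8 = 1.0661
(1−p)/p = 1.0661/1 = 1.0661  ⇒  p = 1/(1 + 1.0661) = 0.4840
My-205: 48.40%, My-207: 51.60%.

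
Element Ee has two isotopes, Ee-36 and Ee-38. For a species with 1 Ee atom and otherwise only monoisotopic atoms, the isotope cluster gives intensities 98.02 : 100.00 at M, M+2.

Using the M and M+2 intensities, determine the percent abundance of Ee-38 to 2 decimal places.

Write p for the Ee-36 fraction. I(M+2)/I(M) = [C(1,1)·p^0·(1−p)] / p^1 = 1·(1−p)/p = 100.00/98.02 = 1.0202
(1−p)/p = 1.0202/1 = 1.0202  ⇒  p = 1/(1 + 1.0202) = 0.4950
Ee-36: 49.50%, Ee-38: 50.50%.

50.50%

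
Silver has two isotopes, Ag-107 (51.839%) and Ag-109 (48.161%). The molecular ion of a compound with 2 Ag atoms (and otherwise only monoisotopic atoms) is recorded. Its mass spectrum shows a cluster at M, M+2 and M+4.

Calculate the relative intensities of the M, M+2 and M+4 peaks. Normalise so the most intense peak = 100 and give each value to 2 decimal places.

The 2 Ag atoms are independent, so intensities follow the terms of (0.51839 + 0.48161)^2.
P(M) = 0.51839^2 = 0.268728
P(M+2) = 2 × 0.51839^1 × 0.48161^1 = 0.499324
P(M+4) = 0.48161^2 = 0.231948
The M+2 peak is largest (0.499324); scaling to 100 gives 53.82 : 100.00 : 46.45.

53.82 : 100.00 : 46.45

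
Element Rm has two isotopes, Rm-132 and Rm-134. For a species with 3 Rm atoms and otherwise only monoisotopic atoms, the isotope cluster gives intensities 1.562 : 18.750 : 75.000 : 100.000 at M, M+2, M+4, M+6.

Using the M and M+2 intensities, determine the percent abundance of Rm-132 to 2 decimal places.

19.99%

Let p = fractional abundance of Rm-132. I(M+2)/I(M) = [C(3,1)·p^2·(1−p)] / p^3 = 3·(1−p)/p = 18.750/1.562 = 12.0038
(1−p)/p = 12.0038/3 = 4.0013  ⇒  p = 1/(1 + 4.0013) = 0.1999
Rm-132: 19.99%, Rm-134: 80.01%.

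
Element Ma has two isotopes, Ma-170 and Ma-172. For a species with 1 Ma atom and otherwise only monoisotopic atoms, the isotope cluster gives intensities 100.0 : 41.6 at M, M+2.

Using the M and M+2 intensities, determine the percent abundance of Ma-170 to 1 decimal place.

Let p = fractional abundance of Ma-170. I(M+2)/I(M) = [C(1,1)·p^0·(1−p)] / p^1 = 1·(1−p)/p = 41.6/100.0 = 0.4160
(1−p)/p = 0.4160/1 = 0.4160  ⇒  p = 1/(1 + 0.4160) = 0.7062
Ma-170: 70.6%, Ma-172: 29.4%.

70.6%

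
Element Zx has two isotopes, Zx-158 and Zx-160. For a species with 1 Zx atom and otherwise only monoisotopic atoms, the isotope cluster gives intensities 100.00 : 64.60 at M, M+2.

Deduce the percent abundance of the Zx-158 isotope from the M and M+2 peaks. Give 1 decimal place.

If p is the fraction of Zx that is Zx-158, then I(M+2)/I(M) = [C(1,1)·p^0·(1−p)] / p^1 = 1·(1−p)/p = 64.60/100.00 = 0.6460
(1−p)/p = 0.6460/1 = 0.6460  ⇒  p = 1/(1 + 0.6460) = 0.6075
Zx-158: 60.8%, Zx-160: 39.2%.

60.8%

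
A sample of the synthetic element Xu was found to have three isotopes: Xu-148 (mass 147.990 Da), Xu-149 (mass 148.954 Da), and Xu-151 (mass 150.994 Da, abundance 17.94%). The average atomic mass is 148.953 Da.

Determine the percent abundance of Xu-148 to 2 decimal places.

38.07%

The remaining 82.06% is split between Xu-148 (fraction x) and Xu-149 (fraction 0.8206 − x).
Substituting: 147.990x + 148.954(0.8206 − x) = 121.8646764
(147.990 − 148.954)x = -0.366976  ⇒  x = 0.38068, y = 0.43992
Xu-148: 38.07%, Xu-149: 43.99%.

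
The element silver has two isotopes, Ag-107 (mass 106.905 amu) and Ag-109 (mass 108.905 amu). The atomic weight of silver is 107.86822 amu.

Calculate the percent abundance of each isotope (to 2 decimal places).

Ag-107: 51.84%, Ag-109: 48.16%

Writing the weighted mean with unknown fraction x of Ag-107:
106.905·x + 108.905·(1 − x) = 107.86822
(106.905 − 108.905)·x = 107.86822 − 108.905
x = -1.03678 / -2.000 = 0.51839 → 51.84% Ag-107, 48.16% Ag-109.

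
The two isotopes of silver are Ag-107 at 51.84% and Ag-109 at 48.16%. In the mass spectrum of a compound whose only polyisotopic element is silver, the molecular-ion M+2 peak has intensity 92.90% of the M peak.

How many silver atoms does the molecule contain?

For n independent Ag atoms, I(M+2)/I(M) = n · (abundance Ag-109) / (abundance Ag-107) = n · 0.4816/0.5184.
n = 0.9290 × 0.5184/0.4816 = 1.00 ≈ 1

1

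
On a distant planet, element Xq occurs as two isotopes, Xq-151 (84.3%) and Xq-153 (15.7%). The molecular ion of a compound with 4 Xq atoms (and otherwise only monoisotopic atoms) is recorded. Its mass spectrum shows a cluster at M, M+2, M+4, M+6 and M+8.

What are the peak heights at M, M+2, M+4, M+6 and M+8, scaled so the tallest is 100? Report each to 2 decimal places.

Expanding (0.843 + 0.157)^4:
P(M) = 0.843^4 = 0.505022
P(M+2) = 4 × 0.843^3 × 0.157^1 = 0.376220
P(M+4) = 6 × 0.843^2 × 0.157^2 = 0.105101
P(M+6) = 4 × 0.843^1 × 0.157^3 = 0.013049
P(M+8) = 0.157^4 = 0.000608
The M peak is largest (0.505022); scaling to 100 gives 100.00 : 74.50 : 20.81 : 2.58 : 0.12.

100.00 : 74.50 : 20.81 : 2.58 : 0.12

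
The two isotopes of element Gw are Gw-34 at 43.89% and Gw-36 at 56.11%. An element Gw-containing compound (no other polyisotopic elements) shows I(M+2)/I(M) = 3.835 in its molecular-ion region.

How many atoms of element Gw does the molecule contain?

With n Gw atoms, P(M+2)/P(M) = C(n,1)·p^(n−1)q / p^n = n·q/p = n · 0.5611/0.4389.
n = 3.835 × 0.4389/0.5611 = 3.00 ≈ 3

3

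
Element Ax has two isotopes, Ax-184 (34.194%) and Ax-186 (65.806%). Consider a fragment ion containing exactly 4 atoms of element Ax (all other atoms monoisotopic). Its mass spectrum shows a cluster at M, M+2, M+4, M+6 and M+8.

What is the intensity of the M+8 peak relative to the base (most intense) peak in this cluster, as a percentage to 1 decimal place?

Term probabilities: M 0.0137, M+2 0.1052, M+4 0.3038, M+6 0.3898, M+8 0.1875. Base peak = M+6.
P(M+6) = C(4,3) × 0.34194^1 × 0.65806^3 = 4 × 0.34194 × 0.28496825 = 0.389768 (base)
P(M+8) = C(4,4) × 0.34194^0 × 0.65806^4 = 1 × 1.0000 × 0.18752621 = 0.187526
Relative intensity = 0.187526 / 0.389768 × 100 = 48.1

48.1%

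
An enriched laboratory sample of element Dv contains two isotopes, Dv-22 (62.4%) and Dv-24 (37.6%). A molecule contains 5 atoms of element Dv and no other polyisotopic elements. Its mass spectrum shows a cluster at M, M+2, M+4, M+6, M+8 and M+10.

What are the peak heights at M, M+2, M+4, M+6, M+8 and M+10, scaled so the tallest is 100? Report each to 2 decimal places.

The 5 Dv atoms are independent, so intensities follow the terms of (0.624 + 0.376)^5.
P(M) = 0.624^5 = 0.094607
P(M+2) = 5 × 0.624^4 × 0.376^1 = 0.285034
P(M+4) = 10 × 0.624^3 × 0.376^2 = 0.343502
P(M+6) = 10 × 0.624^2 × 0.376^3 = 0.206982
P(M+8) = 5 × 0.624^1 × 0.376^4 = 0.062360
P(M+10) = 0.376^5 = 0.007515
The M+4 peak is largest (0.343502); scaling to 100 gives 27.54 : 82.98 : 100.00 : 60.26 : 18.15 : 2.19.

27.54 : 82.98 : 100.00 : 60.26 : 18.15 : 2.19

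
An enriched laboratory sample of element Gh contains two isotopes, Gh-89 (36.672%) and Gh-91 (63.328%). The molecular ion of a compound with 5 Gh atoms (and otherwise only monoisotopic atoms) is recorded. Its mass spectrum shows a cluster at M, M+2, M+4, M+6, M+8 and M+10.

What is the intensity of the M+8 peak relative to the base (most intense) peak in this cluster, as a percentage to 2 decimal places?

Term probabilities: M 0.0066, M+2 0.0573, M+4 0.1978, M+6 0.3416, M+8 0.2949, M+10 0.1019. Base peak = M+6.
P(M+6) = C(5,3) × 0.36672^2 × 0.63328^3 = 10 × 0.13448356 × 0.25397286 = 0.341552 (base)
P(M+8) = C(5,4) × 0.36672^1 × 0.63328^4 = 5 × 0.36672 × 0.16083594 = 0.294909
Relative intensity = 0.294909 / 0.341552 × 100 = 86.34

86.34%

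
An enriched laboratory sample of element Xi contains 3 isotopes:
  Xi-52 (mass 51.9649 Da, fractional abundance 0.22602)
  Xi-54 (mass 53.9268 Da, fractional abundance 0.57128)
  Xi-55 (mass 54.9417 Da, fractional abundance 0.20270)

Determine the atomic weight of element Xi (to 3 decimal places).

53.689 Da

Weight each isotope mass by its fractional abundance: 0.22602 × 51.9649 + 0.57128 × 53.9268 + 0.20270 × 54.9417
= 11.74511 + 30.80730 + 11.13668 = 53.68909 Da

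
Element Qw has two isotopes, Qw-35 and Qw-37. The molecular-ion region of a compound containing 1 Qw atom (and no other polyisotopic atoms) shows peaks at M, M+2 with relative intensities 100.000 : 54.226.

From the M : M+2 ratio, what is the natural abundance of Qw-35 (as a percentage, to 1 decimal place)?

64.8%

Let p = fractional abundance of Qw-35. I(M+2)/I(M) = [C(1,1)·p^0·(1−p)] / p^1 = 1·(1−p)/p = 54.226/100.000 = 0.5423
(1−p)/p = 0.5423/1 = 0.5423  ⇒  p = 1/(1 + 0.5423) = 0.6484
Qw-35: 64.8%, Qw-37: 35.2%.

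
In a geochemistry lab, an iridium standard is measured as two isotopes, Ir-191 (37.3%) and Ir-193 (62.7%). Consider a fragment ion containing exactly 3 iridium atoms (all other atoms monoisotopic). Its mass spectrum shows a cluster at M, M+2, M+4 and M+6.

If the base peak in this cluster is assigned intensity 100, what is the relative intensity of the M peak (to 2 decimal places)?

(0.373 + 0.627)^3 gives M 0.0519, M+2 0.2617, M+4 0.4399, M+6 0.2465; the largest is M+4.
P(M+4) = C(3,2) × 0.373^1 × 0.627^2 = 3 × 0.3730 × 0.393129 = 0.439911 (base)
P(M) = C(3,0) × 0.373^3 × 0.627^0 = 1 × 0.05189512 × 1.0000 = 0.051895
Relative intensity = 0.051895 / 0.439911 × 100 = 11.80

11.80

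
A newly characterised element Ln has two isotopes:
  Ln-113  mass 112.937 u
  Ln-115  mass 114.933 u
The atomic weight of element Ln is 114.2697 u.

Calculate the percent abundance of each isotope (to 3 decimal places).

Ln-113: 33.231%, Ln-115: 66.769%

Writing the weighted mean with unknown fraction x of Ln-113:
112.937·x + 114.933·(1 − x) = 114.2697
(112.937 − 114.933)·x = 114.2697 − 114.933
x = -0.6633 / -1.996 = 0.33231 → 33.231% Ln-113, 66.769% Ln-115.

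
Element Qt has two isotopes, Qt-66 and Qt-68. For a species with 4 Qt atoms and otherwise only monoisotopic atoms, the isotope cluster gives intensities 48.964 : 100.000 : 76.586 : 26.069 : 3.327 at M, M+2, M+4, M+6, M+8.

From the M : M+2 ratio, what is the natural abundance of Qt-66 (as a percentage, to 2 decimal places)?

Write p for the Qt-66 fraction. I(M+2)/I(M) = [C(4,1)·p^3·(1−p)] / p^4 = 4·(1−p)/p = 100.000/48.964 = 2.0423
(1−p)/p = 2.0423/4 = 0.5106  ⇒  p = 1/(1 + 0.5106) = 0.6620
Qt-66: 66.20%, Qt-68: 33.80%.

66.20%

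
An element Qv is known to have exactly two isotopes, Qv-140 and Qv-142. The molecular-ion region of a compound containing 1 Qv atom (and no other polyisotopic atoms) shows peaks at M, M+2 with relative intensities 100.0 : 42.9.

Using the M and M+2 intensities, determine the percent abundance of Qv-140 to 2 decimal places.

Let p = fractional abundance of Qv-140. I(M+2)/I(M) = [C(1,1)·p^0·(1−p)] / p^1 = 1·(1−p)/p = 42.9/100.0 = 0.4290
(1−p)/p = 0.4290/1 = 0.4290  ⇒  p = 1/(1 + 0.4290) = 0.6998
Qv-140: 69.98%, Qv-142: 30.02%.

69.98%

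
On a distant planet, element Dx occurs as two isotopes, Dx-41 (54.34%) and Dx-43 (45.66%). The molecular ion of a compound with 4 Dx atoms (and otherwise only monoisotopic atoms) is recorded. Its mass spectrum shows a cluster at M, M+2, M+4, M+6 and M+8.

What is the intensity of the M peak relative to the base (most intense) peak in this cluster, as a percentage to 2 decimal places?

23.61%

(0.5434 + 0.4566)^4 gives M 0.0872, M+2 0.2931, M+4 0.3694, M+6 0.2069, M+8 0.0435; the largest is M+4.
P(M+4) = C(4,2) × 0.5434^2 × 0.4566^2 = 6 × 0.29528356 × 0.20848356 = 0.369371 (base)
P(M) = C(4,0) × 0.5434^4 × 0.4566^0 = 1 × 0.08719238 × 1.0000 = 0.087192
Relative intensity = 0.087192 / 0.369371 × 100 = 23.61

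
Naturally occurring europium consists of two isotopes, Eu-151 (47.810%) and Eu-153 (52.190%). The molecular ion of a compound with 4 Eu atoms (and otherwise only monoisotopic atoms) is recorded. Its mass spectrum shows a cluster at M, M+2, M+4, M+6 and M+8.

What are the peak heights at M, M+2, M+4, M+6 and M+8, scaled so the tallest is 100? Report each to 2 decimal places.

Each Eu atom is independently Eu-151 (p = 0.47810) or Eu-153 (q = 0.52190); the cluster is the binomial expansion (p + q)^4.
P(M) = 0.47810^4 = 0.052249
P(M+2) = 4 × 0.47810^3 × 0.52190^1 = 0.228141
P(M+4) = 6 × 0.47810^2 × 0.52190^2 = 0.373563
P(M+6) = 4 × 0.47810^1 × 0.52190^3 = 0.271857
P(M+8) = 0.52190^4 = 0.074191
The M+4 peak is largest (0.373563); scaling to 100 gives 13.99 : 61.07 : 100.00 : 72.77 : 19.86.

13.99 : 61.07 : 100.00 : 72.77 : 19.86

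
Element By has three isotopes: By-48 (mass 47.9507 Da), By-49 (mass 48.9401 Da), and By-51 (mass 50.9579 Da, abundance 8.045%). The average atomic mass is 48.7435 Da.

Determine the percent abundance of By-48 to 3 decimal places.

36.278%

Let x and y be the fractions of By-48 and By-49. Then x + y = 1 − 0.08045 = 0.91955 and 47.9507x + 48.9401y = 48.7435 − 0.08045×50.9579 = 44.643936945.
Substituting: 47.9507x + 48.9401(0.91955 − x) = 44.643936945
(47.9507 − 48.9401)x = -0.35893201  ⇒  x = 0.36278, y = 0.55677
By-48: 36.278%, By-49: 55.677%.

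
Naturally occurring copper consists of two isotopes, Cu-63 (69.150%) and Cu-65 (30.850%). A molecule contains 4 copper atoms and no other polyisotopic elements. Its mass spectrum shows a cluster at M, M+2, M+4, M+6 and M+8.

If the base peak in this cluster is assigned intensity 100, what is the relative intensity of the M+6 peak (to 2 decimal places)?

Term probabilities: M 0.2286, M+2 0.4080, M+4 0.2731, M+6 0.0812, M+8 0.0091. Base peak = M+2.
P(M+2) = C(4,1) × 0.69150^3 × 0.30850^1 = 4 × 0.33065611 × 0.3085 = 0.408030 (base)
P(M+6) = C(4,3) × 0.69150^1 × 0.30850^3 = 4 × 0.6915 × 0.02936064 = 0.081212
Relative intensity = 0.081212 / 0.408030 × 100 = 19.90

19.90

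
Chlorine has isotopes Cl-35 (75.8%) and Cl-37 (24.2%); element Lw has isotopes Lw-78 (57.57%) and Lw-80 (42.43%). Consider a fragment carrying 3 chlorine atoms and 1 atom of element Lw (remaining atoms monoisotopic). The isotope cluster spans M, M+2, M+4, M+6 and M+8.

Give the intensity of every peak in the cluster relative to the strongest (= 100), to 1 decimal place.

59.0 : 100.0 : 59.7 : 15.2 : 1.4

Chlorine pattern (n=3): 0.43551951 : 0.41713346 : 0.13317454 : 0.01417249
Element Lw pattern (n=1): 0.5757 : 0.4243
Convolve the two distributions (both contribute in 2-u steps):
  M: 0.43551951×0.5757 = 0.250729
  M+2: 0.43551951×0.4243 + 0.41713346×0.5757 = 0.424935
  M+4: 0.41713346×0.4243 + 0.13317454×0.5757 = 0.253658
  M+6: 0.13317454×0.4243 + 0.01417249×0.5757 = 0.064665
  M+8: 0.01417249×0.4243 = 0.006013
Scale to base peak (0.424935) = 100: 59.0 : 100.0 : 59.7 : 15.2 : 1.4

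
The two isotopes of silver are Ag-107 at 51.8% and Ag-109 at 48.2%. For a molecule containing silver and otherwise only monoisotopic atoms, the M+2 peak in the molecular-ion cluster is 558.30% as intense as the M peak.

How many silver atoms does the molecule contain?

The M+2/M ratio from n Ag atoms is n · q/p = n · 0.482/0.518.
n = 5.5830 × 0.518/0.482 = 6.00 ≈ 6

6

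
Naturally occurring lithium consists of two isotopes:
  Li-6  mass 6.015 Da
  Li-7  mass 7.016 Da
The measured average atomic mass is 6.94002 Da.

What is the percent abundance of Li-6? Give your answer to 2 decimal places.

Writing the weighted mean with unknown fraction x of Li-6:
6.015·x + 7.016·(1 − x) = 6.94002
(6.015 − 7.016)·x = 6.94002 − 7.016
x = -0.07598 / -1.001 = 0.07590 → 7.59% Li-6, 92.41% Li-7.

7.59%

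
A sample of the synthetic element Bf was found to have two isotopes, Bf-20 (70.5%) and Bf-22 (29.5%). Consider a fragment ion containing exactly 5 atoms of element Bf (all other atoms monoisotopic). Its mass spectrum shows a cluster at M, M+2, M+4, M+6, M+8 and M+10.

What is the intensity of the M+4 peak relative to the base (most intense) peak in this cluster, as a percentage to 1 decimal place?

(0.705 + 0.295)^5 gives M 0.1742, M+2 0.3644, M+4 0.3049, M+6 0.1276, M+8 0.0267, M+10 0.0022; the largest is M+2.
P(M+2) = C(5,1) × 0.705^4 × 0.295^1 = 5 × 0.24703385 × 0.2950 = 0.364375 (base)
P(M+4) = C(5,2) × 0.705^3 × 0.295^2 = 10 × 0.35040262 × 0.087025 = 0.304938
Relative intensity = 0.304938 / 0.364375 × 100 = 83.7

83.7%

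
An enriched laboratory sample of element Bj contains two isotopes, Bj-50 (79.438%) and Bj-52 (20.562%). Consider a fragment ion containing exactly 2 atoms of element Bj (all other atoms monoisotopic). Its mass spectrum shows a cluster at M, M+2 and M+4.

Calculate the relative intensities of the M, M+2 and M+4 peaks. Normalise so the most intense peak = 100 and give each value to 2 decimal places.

The 2 Bj atoms are independent, so intensities follow the terms of (0.79438 + 0.20562)^2.
P(M) = 0.79438^2 = 0.631040
P(M+2) = 2 × 0.79438^1 × 0.20562^1 = 0.326681
P(M+4) = 0.20562^2 = 0.042280
The M peak is largest (0.631040); scaling to 100 gives 100.00 : 51.77 : 6.70.

100.00 : 51.77 : 6.70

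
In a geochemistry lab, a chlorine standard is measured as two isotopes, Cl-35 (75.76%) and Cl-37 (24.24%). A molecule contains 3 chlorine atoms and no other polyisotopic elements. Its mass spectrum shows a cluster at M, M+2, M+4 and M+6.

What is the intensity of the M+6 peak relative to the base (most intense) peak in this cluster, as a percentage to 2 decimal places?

Term probabilities: M 0.4348, M+2 0.4174, M+4 0.1335, M+6 0.0142. Base peak = M.
P(M) = C(3,0) × 0.7576^3 × 0.2424^0 = 1 × 0.4348304 × 1.0000 = 0.434830 (base)
P(M+6) = C(3,3) × 0.7576^0 × 0.2424^3 = 1 × 1.0000 × 0.01424288 = 0.014243
Relative intensity = 0.014243 / 0.434830 × 100 = 3.28

3.28%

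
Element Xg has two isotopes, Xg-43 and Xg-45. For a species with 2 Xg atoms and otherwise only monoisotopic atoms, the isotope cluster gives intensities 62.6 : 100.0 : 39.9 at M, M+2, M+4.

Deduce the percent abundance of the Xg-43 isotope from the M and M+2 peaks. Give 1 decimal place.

55.6%

Write p for the Xg-43 fraction. I(M+2)/I(M) = [C(2,1)·p^1·(1−p)] / p^2 = 2·(1−p)/p = 100.0/62.6 = 1.5974
(1−p)/p = 1.5974/2 = 0.7987  ⇒  p = 1/(1 + 0.7987) = 0.5560
Xg-43: 55.6%, Xg-45: 44.4%.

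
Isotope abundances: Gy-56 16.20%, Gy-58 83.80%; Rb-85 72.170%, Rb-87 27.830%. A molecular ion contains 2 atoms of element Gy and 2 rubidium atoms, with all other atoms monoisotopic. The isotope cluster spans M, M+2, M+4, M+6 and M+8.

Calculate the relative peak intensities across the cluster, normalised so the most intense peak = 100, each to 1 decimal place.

Element Gy pattern (n=2): 0.026244 : 0.271512 : 0.702244
Rubidium pattern (n=2): 0.52085089 : 0.40169822 : 0.07745089
Convolve the two distributions (both contribute in 2-u steps):
  M: 0.026244×0.52085089 = 0.013669
  M+2: 0.026244×0.40169822 + 0.271512×0.52085089 = 0.151959
  M+4: 0.026244×0.07745089 + 0.271512×0.40169822 + 0.702244×0.52085089 = 0.476863
  M+6: 0.271512×0.07745089 + 0.702244×0.40169822 = 0.303119
  M+8: 0.702244×0.07745089 = 0.054389
Scale to base peak (0.476863) = 100: 2.9 : 31.9 : 100.0 : 63.6 : 11.4

2.9 : 31.9 : 100.0 : 63.6 : 11.4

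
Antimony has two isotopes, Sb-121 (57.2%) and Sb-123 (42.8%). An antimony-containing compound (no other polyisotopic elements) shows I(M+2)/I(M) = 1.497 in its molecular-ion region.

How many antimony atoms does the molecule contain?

2

With n Sb atoms, P(M+2)/P(M) = C(n,1)·p^(n−1)q / p^n = n·q/p = n · 0.428/0.572.
n = 1.497 × 0.572/0.428 = 2.00 ≈ 2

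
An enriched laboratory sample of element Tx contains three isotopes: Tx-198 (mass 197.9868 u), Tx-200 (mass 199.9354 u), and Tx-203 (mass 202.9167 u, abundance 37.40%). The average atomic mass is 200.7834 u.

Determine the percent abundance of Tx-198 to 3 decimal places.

13.702%

The remaining 62.60% is split between Tx-198 (fraction x) and Tx-200 (fraction 0.6260 − x).
Substituting: 197.9868x + 199.9354(0.6260 − x) = 124.8925542
(197.9868 − 199.9354)x = -0.2670062  ⇒  x = 0.13702, y = 0.48898
Tx-198: 13.702%, Tx-200: 48.898%.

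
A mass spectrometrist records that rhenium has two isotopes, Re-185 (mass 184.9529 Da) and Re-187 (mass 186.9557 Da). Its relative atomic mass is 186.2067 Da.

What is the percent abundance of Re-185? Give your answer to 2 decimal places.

37.40%

Writing the weighted mean with unknown fraction x of Re-185:
184.9529·x + 186.9557·(1 − x) = 186.2067
(184.9529 − 186.9557)·x = 186.2067 − 186.9557
x = -0.7490 / -2.0028 = 0.37398 → 37.40% Re-185, 62.60% Re-187.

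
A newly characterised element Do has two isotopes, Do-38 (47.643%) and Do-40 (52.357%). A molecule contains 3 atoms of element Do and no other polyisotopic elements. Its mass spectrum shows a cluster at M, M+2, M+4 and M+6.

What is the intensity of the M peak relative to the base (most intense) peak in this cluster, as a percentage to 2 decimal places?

27.60%

Binomial terms of (0.47643 + 0.52357)^3: M 0.1081, M+2 0.3565, M+4 0.3918, M+6 0.1435 → M+4 is the base peak.
P(M+4) = C(3,2) × 0.47643^1 × 0.52357^2 = 3 × 0.47643 × 0.27412554 = 0.391805 (base)
P(M) = C(3,0) × 0.47643^3 × 0.52357^0 = 1 × 0.10814272 × 1.0000 = 0.108143
Relative intensity = 0.108143 / 0.391805 × 100 = 27.60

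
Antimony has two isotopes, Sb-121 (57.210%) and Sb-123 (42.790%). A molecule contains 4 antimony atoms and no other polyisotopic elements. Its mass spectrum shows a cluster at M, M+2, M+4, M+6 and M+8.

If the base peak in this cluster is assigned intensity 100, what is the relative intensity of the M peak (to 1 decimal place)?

29.8

Term probabilities: M 0.1071, M+2 0.3205, M+4 0.3596, M+6 0.1793, M+8 0.0335. Base peak = M+4.
P(M+4) = C(4,2) × 0.57210^2 × 0.42790^2 = 6 × 0.32729841 × 0.18309841 = 0.359567 (base)
P(M) = C(4,0) × 0.57210^4 × 0.42790^0 = 1 × 0.10712425 × 1.0000 = 0.107124
Relative intensity = 0.107124 / 0.359567 × 100 = 29.8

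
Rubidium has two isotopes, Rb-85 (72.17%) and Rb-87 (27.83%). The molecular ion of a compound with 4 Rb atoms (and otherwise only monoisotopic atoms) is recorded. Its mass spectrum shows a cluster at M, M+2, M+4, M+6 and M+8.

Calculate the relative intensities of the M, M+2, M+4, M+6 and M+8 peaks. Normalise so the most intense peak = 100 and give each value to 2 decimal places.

Each Rb atom is independently Rb-85 (p = 0.7217) or Rb-87 (q = 0.2783); the cluster is the binomial expansion (p + q)^4.
P(M) = 0.7217^4 = 0.271286
P(M+2) = 4 × 0.7217^3 × 0.2783^1 = 0.418450
P(M+4) = 6 × 0.7217^2 × 0.2783^2 = 0.242042
P(M+6) = 4 × 0.7217^1 × 0.2783^3 = 0.062224
P(M+8) = 0.2783^4 = 0.005999
The M+2 peak is largest (0.418450); scaling to 100 gives 64.83 : 100.00 : 57.84 : 14.87 : 1.43.

64.83 : 100.00 : 57.84 : 14.87 : 1.43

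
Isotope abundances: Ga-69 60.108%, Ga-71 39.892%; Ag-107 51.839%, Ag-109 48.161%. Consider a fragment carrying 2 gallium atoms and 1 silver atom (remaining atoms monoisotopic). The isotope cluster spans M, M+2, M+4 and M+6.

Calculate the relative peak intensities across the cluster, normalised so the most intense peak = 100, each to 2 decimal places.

44.32 : 100.00 : 74.17 : 18.14

Gallium pattern (n=2): 0.36129717 : 0.47956567 : 0.15913717
Silver pattern (n=1): 0.51839 : 0.48161
Convolve the two distributions (both contribute in 2-u steps):
  M: 0.36129717×0.51839 = 0.187293
  M+2: 0.36129717×0.48161 + 0.47956567×0.51839 = 0.422606
  M+4: 0.47956567×0.48161 + 0.15913717×0.51839 = 0.313459
  M+6: 0.15913717×0.48161 = 0.076642
Scale to base peak (0.422606) = 100: 44.32 : 100.00 : 74.17 : 18.14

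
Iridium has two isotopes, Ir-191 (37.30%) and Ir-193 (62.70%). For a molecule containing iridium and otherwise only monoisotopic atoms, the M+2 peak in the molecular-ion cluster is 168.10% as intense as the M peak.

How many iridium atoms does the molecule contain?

1

With n Ir atoms, P(M+2)/P(M) = C(n,1)·p^(n−1)q / p^n = n·q/p = n · 0.6270/0.3730.
n = 1.6810 × 0.3730/0.6270 = 1.00 ≈ 1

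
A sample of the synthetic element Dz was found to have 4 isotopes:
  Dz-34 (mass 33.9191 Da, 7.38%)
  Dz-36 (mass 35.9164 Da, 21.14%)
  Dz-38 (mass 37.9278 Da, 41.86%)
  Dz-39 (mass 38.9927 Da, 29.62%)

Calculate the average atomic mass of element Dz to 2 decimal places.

37.52 Da

Weight each isotope mass by its fractional abundance: 0.0738 × 33.9191 + 0.2114 × 35.9164 + 0.4186 × 37.9278 + 0.2962 × 38.9927
= 2.50323 + 7.59273 + 15.87658 + 11.54964 = 37.52218 Da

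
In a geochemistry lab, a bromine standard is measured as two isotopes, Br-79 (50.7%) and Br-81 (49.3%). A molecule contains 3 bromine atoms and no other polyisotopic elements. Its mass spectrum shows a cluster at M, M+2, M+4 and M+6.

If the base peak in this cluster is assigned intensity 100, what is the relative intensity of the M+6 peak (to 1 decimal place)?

(0.507 + 0.493)^3 gives M 0.1303, M+2 0.3802, M+4 0.3697, M+6 0.1198; the largest is M+2.
P(M+2) = C(3,1) × 0.507^2 × 0.493^1 = 3 × 0.257049 × 0.4930 = 0.380175 (base)
P(M+6) = C(3,3) × 0.507^0 × 0.493^3 = 1 × 1.0000 × 0.11982316 = 0.119823
Relative intensity = 0.119823 / 0.380175 × 100 = 31.5

31.5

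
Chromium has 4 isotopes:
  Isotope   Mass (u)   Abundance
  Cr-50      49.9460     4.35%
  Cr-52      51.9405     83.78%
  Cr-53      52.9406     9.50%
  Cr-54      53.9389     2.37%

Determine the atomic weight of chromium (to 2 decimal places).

Weight each isotope mass by its fractional abundance: 0.0435 × 49.9460 + 0.8378 × 51.9405 + 0.0950 × 52.9406 + 0.0237 × 53.9389
= 2.17265 + 43.51575 + 5.02936 + 1.27835 = 51.99611 u

52.00 u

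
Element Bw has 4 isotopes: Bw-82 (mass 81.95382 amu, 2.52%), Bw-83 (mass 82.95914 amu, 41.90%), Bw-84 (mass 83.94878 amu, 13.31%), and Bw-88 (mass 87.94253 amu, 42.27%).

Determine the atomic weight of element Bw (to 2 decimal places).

Weight each isotope mass by its fractional abundance: 0.0252 × 81.95382 + 0.4190 × 82.95914 + 0.1331 × 83.94878 + 0.4227 × 87.94253
= 2.065236 + 34.759880 + 11.173583 + 37.173307 = 85.172006 amu

85.17 amu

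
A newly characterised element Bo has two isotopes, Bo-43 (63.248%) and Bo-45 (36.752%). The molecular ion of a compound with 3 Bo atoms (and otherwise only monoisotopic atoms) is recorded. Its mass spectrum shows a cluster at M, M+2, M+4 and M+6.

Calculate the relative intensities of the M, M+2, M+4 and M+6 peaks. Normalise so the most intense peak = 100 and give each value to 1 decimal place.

57.4 : 100.0 : 58.1 : 11.3

Expanding (0.63248 + 0.36752)^3:
P(M) = 0.63248^3 = 0.253012
P(M+2) = 3 × 0.63248^2 × 0.36752^1 = 0.441058
P(M+4) = 3 × 0.63248^1 × 0.36752^2 = 0.256289
P(M+6) = 0.36752^3 = 0.049641
The M+2 peak is largest (0.441058); scaling to 100 gives 57.4 : 100.0 : 58.1 : 11.3.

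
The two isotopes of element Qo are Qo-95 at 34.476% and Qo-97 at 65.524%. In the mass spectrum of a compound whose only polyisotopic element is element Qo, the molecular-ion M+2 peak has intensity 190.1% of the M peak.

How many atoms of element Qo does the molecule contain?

1

With n Qo atoms, P(M+2)/P(M) = C(n,1)·p^(n−1)q / p^n = n·q/p = n · 0.65524/0.34476.
n = 1.901 × 0.34476/0.65524 = 1.00 ≈ 1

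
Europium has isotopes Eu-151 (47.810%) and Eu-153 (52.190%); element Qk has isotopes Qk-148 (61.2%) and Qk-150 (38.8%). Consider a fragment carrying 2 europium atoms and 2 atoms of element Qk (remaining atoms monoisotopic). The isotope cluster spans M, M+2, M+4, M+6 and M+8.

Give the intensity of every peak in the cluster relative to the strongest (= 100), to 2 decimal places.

Europium pattern (n=2): 0.22857961 : 0.49904078 : 0.27237961
Element Qk pattern (n=2): 0.374544 : 0.474912 : 0.150544
Convolve the two distributions (both contribute in 2-u steps):
  M: 0.22857961×0.374544 = 0.085613
  M+2: 0.22857961×0.474912 + 0.49904078×0.374544 = 0.295468
  M+4: 0.22857961×0.150544 + 0.49904078×0.474912 + 0.27237961×0.374544 = 0.373430
  M+6: 0.49904078×0.150544 + 0.27237961×0.474912 = 0.204484
  M+8: 0.27237961×0.150544 = 0.041005
Scale to base peak (0.373430) = 100: 22.93 : 79.12 : 100.00 : 54.76 : 10.98

22.93 : 79.12 : 100.00 : 54.76 : 10.98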